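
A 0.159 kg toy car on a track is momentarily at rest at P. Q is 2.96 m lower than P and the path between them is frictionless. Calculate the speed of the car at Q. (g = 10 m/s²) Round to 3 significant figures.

v = 7.69 m/s

By conservation of mechanical energy, mgh = ½mv²
The mass cancels from both sides.
v = √(2gh) = √(2 × 10 × 2.96) = √59.200 = 7.694 m/s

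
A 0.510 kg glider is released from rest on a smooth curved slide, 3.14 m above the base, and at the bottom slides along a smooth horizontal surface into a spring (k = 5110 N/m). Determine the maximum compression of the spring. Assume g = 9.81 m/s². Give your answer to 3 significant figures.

Energy conservation (no friction) from release to max compression: mgh = ½kx²
x = √(2mgh/k) = √(2 × 0.510 × 9.81 × 3.14 / 5110) = 0.07841 m

x = 0.0784 m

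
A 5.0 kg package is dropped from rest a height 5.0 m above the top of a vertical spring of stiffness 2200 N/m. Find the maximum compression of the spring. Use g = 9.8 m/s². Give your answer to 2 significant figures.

Measuring PE from the top of the relaxed spring, at max compression the package has dropped H + x with zero KE, so:
mg(H + x) = ½kx²
½(2200)x² − (5.0)(9.8)x − (5.0)(9.8)(5.0) = 0
1100x² − 49.00x − 245.0 = 0
x = [49.00 + √(2401 + 1.0780e+06)]/(2 × 1100) = 0.4947 m

x = 0.49 m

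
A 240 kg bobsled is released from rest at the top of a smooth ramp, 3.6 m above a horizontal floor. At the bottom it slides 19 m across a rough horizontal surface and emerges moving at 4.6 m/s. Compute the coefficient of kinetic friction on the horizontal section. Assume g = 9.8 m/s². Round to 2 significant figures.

Energy bookkeeping (friction removes W_f = μ_k N d):
mgh = ½mv² + μ_k m g d
mgh = 8467.2 J; ½mv² = 2539.2 J
W_f = 8467.2 − 2539.2 = 5928 J
μ_k = W_f/(mg·d) = 5928/(2352 × 19) = 0.1327

μ_k = 0.13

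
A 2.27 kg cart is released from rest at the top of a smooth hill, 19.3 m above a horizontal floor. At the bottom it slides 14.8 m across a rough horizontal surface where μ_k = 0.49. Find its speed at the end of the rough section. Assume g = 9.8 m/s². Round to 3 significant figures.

v = 15.4 m/s

Applying the work–energy principle:
mgh = ½mv² + μ_k m g d
W_f = μ_k mg d = (0.49)(2.27)(9.8)(14.8) = 161.3 J
½mv² = mgh − W_f = 429.35 − 161.3 = 268.02 J
v = √(2 × 268.02/2.27) = 15.37 m/s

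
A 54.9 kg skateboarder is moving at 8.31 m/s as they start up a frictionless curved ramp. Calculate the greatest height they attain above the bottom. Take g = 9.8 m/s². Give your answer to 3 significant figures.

h = 3.52 m

By energy conservation, ½mv² = mgh
h = v²/(2g) = 8.31²/(2 × 9.8) = 3.523 m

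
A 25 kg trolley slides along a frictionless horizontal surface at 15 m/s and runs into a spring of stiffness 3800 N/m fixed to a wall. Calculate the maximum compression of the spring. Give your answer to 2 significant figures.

At max compression the trolley is momentarily at rest: ½mv² = ½kx²
x = v√(m/k) = 15 × √(25/3800) = 1.217 m

x = 1.2 m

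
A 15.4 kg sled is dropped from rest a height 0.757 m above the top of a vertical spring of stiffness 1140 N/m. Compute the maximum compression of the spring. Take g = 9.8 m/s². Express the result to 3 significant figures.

Let x be the compression. The total drop is H + x, and the sled is instantaneously at rest at max compression, so energy conservation gives:
mg(H + x) = ½kx²
½(1140)x² − (15.4)(9.8)x − (15.4)(9.8)(0.757) = 0
570.0x² − 150.9x − 114.2 = 0
x = [150.9 + √(22777 + 260482)]/(2 × 570.0) = 0.5992 m

x = 0.599 m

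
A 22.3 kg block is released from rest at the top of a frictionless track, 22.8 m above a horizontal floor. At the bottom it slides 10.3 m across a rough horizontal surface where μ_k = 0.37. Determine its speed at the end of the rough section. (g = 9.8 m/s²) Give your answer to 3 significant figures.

v = 19.3 m/s

Energy bookkeeping (friction removes W_f = μ_k N d):
mgh = ½mv² + μ_k m g d
W_f = μ_k mg d = (0.37)(22.3)(9.8)(10.3) = 832.9 J
½mv² = mgh − W_f = 4982.7 − 832.9 = 4149.9 J
v = √(2 × 4149.9/22.3) = 19.29 m/s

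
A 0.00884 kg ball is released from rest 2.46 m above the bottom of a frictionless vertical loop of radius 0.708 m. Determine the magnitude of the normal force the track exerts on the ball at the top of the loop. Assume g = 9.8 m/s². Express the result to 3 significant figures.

Energy from release to top (height 2r): mgh = ½mv_top² + mg(2r)
v_top² = 2g(h − 2r) = 2(9.8)(2.46 − 1.416) = 20.462 m²/s²
At the top, both N and weight point toward the centre: N + mg = mv_top²/r
N = m(v_top²/r − g) = 0.00884(20.462/0.708 − 9.8) = 0.1689 N

N = 0.169 N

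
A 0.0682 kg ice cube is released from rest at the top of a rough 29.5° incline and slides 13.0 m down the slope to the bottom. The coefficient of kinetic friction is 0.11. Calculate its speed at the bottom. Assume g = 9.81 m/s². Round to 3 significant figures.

v = 10.1 m/s

Work–energy: mg(L sinθ) − μ_k(mg cosθ)L = ½mv²
mgh = mgL sinθ = (0.0682)(9.81)(13.0)sin29.5° = 4.2829 J
W_f = μ_k mg cosθ · L = (0.11)(0.0682)(9.81)cos29.5°·13.0 = 0.8327 J
½mv² = 4.2829 − 0.8327 = 3.4502 J
v = √(2 × 3.4502/0.0682) = 10.06 m/s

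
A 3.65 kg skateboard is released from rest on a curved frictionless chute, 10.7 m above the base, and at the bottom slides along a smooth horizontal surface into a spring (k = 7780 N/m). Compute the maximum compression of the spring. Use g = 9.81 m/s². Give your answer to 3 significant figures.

x = 0.314 m

Energy conservation (no friction) from release to max compression: mgh = ½kx²
x = √(2mgh/k) = √(2 × 3.65 × 9.81 × 10.7 / 7780) = 0.3138 m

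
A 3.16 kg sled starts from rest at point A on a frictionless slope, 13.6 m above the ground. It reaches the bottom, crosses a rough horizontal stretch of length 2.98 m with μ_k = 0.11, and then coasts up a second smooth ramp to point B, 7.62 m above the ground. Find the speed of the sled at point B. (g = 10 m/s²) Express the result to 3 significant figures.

Energy at A: mgh₁ = (3.16)(10)(13.6) = 429.76 J
Friction loss: W_f = μ_k mg d = 10.36 J
At B: ½mv² + mgh₂ = mgh₁ − W_f
½mv² = 429.76 − 10.36 − 240.79 = 178.61 J
v = √(2 × 178.61/3.16) = 10.63 m/s

v = 10.6 m/s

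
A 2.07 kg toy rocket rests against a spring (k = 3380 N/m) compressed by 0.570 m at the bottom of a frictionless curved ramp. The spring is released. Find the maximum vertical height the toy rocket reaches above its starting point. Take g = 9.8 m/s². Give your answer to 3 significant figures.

At maximum height the toy rocket is at rest, so ½kx² = mgh
h = kx²/(2mg) = (3380)(0.570)²/(2 × 2.07 × 9.8) = 27.07 m

h = 27.1 m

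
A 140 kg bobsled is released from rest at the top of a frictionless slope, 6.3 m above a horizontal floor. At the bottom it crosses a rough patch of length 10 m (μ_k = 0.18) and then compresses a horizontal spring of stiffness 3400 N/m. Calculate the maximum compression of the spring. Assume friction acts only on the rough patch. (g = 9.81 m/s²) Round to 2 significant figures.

x = 1.9 m

Initial energy: E₁ = mgh = (140)(9.81)(6.3) = 8652.4 J
Friction removes W_f = μ_k mg d = (0.18)(140)(9.81)(10) = 2472 J
Energy reaching the spring: E = 8652.4 − 2472 = 6180.3 J
At max compression ½kx² = E ⇒ x = √(2E/k) = √(2 × 6180.3/3400) = 1.907 m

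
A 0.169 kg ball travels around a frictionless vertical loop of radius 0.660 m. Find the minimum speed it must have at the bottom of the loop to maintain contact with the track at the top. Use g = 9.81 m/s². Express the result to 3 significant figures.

At the top: mg = mv_top²/r ⇒ v_top² = gr = 6.475 m²/s²
Energy from bottom to top (height 2r): ½mv_bot² = ½mv_top² + mg(2r)
v_bot² = gr + 4gr = 5gr = 32.37
v_bot = √(5gr) = 5.690 m/s

v = 5.69 m/s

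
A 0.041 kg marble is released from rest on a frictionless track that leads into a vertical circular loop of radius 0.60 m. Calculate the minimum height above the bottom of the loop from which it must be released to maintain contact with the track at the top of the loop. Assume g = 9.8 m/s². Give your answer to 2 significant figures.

At the top, for minimum speed gravity alone supplies the centripetal force: mg = mv_top²/r ⇒ v_top² = gr = 5.880 m²/s²
Energy conservation from release height h to the top (height 2r): mgh = ½mv_top² + mg(2r)
h = v_top²/(2g) + 2r = r/2 + 2r = 5r/2 = 1.500 m

h = 1.5 m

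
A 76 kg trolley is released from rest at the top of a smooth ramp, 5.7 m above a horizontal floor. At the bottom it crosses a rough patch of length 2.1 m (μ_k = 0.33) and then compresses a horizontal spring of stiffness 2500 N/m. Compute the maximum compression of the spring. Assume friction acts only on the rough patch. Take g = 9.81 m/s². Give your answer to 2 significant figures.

x = 1.7 m

Initial energy: E₁ = mgh = (76)(9.81)(5.7) = 4249.7 J
Friction removes W_f = μ_k mg d = (0.33)(76)(9.81)(2.1) = 516.7 J
Energy reaching the spring: E = 4249.7 − 516.7 = 3733.0 J
At max compression ½kx² = E ⇒ x = √(2E/k) = √(2 × 3733.0/2500) = 1.728 m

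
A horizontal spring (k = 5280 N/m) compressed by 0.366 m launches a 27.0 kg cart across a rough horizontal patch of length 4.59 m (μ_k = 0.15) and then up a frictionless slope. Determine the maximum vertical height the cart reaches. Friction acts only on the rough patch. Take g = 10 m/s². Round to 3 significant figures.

Spring energy: E₀ = ½kx² = ½(5280)(0.366)² = 353.64 J
Friction: W_f = μ_k mg d = (0.15)(27.0)(10)(4.59) = 185.9 J
Energy at base of ramp: E = 353.64 − 185.9 = 167.75 J
At max height all remaining energy is PE: mgh = E ⇒ h = E/(mg) = 167.75/(27.0 × 10) = 0.6213 m

h = 0.621 m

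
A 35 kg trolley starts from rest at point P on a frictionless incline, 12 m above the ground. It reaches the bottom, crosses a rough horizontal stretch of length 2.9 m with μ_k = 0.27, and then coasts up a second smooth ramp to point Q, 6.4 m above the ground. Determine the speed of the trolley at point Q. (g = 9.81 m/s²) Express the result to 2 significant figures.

v = 9.7 m/s

Energy at P: mgh₁ = (35)(9.81)(12) = 4120.2 J
Friction loss: W_f = μ_k mg d = 268.8 J
At Q: ½mv² + mgh₂ = mgh₁ − W_f
½mv² = 4120.2 − 268.8 − 2197.4 = 1653.9 J
v = √(2 × 1653.9/35) = 9.722 m/s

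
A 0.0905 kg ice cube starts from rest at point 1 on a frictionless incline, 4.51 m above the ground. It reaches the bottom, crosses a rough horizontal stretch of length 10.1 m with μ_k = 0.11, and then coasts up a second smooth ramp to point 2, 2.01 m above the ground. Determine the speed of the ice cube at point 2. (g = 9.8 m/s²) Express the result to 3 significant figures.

v = 5.22 m/s

Energy at 1: mgh₁ = (0.0905)(9.8)(4.51) = 3.9999 J
Friction loss: W_f = μ_k mg d = 0.9853 J
At 2: ½mv² + mgh₂ = mgh₁ − W_f
½mv² = 3.9999 − 0.9853 − 1.7827 = 1.2319 J
v = √(2 × 1.2319/0.0905) = 5.218 m/s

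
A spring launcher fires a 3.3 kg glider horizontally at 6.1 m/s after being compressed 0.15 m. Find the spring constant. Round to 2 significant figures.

½kx² = ½mv²
k = mv²/x² = (3.3)(6.1)²/(0.15)² = 5457 N/m

k = 5500 N/m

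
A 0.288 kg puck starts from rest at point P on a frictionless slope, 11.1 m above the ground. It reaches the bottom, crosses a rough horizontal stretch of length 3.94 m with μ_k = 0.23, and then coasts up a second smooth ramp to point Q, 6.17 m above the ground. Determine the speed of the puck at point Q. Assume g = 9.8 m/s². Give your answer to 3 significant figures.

v = 8.88 m/s

Energy at P: mgh₁ = (0.288)(9.8)(11.1) = 31.329 J
Friction loss: W_f = μ_k mg d = 2.558 J
At Q: ½mv² + mgh₂ = mgh₁ − W_f
½mv² = 31.329 − 2.558 − 17.414 = 11.357 J
v = √(2 × 11.357/0.288) = 8.881 m/s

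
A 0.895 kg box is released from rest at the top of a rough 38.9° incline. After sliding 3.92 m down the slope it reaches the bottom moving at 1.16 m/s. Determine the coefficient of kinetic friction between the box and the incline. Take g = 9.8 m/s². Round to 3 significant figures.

Energy balance down the incline: mg L sinθ − ½mv² = μ_k (mg cosθ) L
mgL sinθ = 21.591 J; ½mv² = 0.60216 J
W_f = 21.591 − 0.60216 = 20.99 J
μ_k = W_f/(mg cosθ · L) = 20.99/(6.826 × 3.92) = 0.7844

μ_k = 0.784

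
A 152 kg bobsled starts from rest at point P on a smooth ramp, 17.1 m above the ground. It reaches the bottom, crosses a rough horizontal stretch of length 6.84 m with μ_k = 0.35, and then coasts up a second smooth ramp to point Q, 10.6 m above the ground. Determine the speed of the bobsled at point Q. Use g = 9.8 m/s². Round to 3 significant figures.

v = 8.97 m/s

Energy at P: mgh₁ = (152)(9.8)(17.1) = 25472 J
Friction loss: W_f = μ_k mg d = 3566 J
At Q: ½mv² + mgh₂ = mgh₁ − W_f
½mv² = 25472 − 3566 − 15790 = 6116.3 J
v = √(2 × 6116.3/152) = 8.971 m/s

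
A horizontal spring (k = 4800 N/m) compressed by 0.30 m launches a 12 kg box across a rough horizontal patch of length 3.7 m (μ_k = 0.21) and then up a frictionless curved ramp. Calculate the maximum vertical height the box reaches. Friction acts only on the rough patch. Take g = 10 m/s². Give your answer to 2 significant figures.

h = 1.0 m

Spring energy: E₀ = ½kx² = ½(4800)(0.30)² = 216.00 J
Friction: W_f = μ_k mg d = (0.21)(12)(10)(3.7) = 93.24 J
Energy at base of ramp: E = 216.00 − 93.24 = 122.76 J
At max height all remaining energy is PE: mgh = E ⇒ h = E/(mg) = 122.76/(12 × 10) = 1.023 m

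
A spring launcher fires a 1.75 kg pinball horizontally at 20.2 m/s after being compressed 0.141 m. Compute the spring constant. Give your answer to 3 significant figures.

k = 35900 N/m

Spring PE at full compression equals KE at release: ½kx² = ½mv²
k = mv²/x² = (1.75)(20.2)²/(0.141)² = 35917 N/m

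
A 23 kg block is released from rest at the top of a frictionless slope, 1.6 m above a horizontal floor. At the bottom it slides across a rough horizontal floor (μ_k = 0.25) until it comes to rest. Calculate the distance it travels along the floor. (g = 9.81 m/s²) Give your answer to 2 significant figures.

Applying the work–energy principle:
At rest all PE has been dissipated by friction: mgh = μ_k m g d
d = h/μ_k = 1.6/0.25 = 6.400 m

d = 6.4 m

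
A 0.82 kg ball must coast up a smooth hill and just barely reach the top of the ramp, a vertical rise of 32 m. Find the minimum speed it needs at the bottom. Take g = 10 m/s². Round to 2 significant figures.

v = 25 m/s

At the top it is momentarily at rest, so all KE converts to PE: ½mv² = mgh
v = √(2gh) = √(2 × 10 × 32) = 25.30 m/s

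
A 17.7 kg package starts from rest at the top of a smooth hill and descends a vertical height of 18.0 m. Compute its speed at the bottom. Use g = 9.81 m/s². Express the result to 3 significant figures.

Equating total energy at the two states: mgh = ½mv²
v = √(2gh) = √(2 × 9.81 × 18.0) = √353.16 = 18.79 m/s

v = 18.8 m/s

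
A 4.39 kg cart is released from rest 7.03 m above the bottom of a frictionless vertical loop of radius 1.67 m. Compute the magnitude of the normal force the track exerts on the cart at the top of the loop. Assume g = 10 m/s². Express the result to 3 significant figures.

Energy from release to top (height 2r): mgh = ½mv_top² + mg(2r)
v_top² = 2g(h − 2r) = 2(10)(7.03 − 3.340) = 73.800 m²/s²
At the top, both N and weight point toward the centre: N + mg = mv_top²/r
N = m(v_top²/r − g) = 4.39(73.800/1.67 − 10) = 150.1 N

N = 150 N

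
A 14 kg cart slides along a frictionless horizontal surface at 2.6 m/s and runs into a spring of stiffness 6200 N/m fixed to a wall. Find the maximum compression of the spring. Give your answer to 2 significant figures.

At max compression the cart is momentarily at rest: ½mv² = ½kx²
x = v√(m/k) = 2.6 × √(14/6200) = 0.1235 m

x = 0.12 m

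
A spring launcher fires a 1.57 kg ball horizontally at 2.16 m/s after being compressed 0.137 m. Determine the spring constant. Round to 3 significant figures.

½kx² = ½mv²
k = mv²/x² = (1.57)(2.16)²/(0.137)² = 390.3 N/m

k = 390 N/m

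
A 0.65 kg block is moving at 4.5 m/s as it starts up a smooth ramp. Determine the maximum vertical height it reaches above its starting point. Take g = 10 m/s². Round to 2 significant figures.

Setting KE at the bottom equal to PE gained: ½mv² = mgh
h = v²/(2g) = 4.5²/(2 × 10) = 1.012 m

h = 1.0 m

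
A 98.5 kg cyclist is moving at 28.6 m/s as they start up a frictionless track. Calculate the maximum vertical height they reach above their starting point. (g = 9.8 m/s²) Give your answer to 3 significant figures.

h = 41.7 m

By energy conservation, ½mv² = mgh
h = v²/(2g) = 28.6²/(2 × 9.8) = 41.73 m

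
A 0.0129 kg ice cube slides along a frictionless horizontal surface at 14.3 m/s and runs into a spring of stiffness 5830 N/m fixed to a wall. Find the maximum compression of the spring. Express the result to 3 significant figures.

x = 0.0213 m

Conservation of energy between contact and max compression: ½mv² = ½kx²
x = v√(m/k) = 14.3 × √(0.0129/5830) = 0.02127 m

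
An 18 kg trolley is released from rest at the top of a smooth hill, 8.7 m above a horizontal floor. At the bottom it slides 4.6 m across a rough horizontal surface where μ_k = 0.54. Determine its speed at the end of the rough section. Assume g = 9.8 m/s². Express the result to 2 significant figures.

Applying the work–energy principle:
mgh = ½mv² + μ_k m g d
W_f = μ_k mg d = (0.54)(18)(9.8)(4.6) = 438.2 J
½mv² = mgh − W_f = 1534.7 − 438.2 = 1096.5 J
v = √(2 × 1096.5/18) = 11.04 m/s

v = 11 m/s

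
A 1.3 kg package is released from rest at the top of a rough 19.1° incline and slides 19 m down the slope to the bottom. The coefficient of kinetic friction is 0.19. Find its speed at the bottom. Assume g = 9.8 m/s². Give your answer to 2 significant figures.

v = 7.4 m/s

Energy: mgh = ½mv² + W_f, with h = L sinθ and W_f = μ_k (mg cosθ) L
mgh = mgL sinθ = (1.3)(9.8)(19)sin19.1° = 79.206 J
W_f = μ_k mg cosθ · L = (0.19)(1.3)(9.8)cos19.1°·19 = 43.46 J
½mv² = 79.206 − 43.46 = 35.747 J
v = √(2 × 35.747/1.3) = 7.416 m/s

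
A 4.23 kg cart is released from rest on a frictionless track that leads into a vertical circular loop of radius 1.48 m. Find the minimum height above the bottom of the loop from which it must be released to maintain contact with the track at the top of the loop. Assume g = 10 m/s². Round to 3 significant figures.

h = 3.70 m

At the top, for minimum speed gravity alone supplies the centripetal force: mg = mv_top²/r ⇒ v_top² = gr = 14.80 m²/s²
Energy conservation from release height h to the top (height 2r): mgh = ½mv_top² + mg(2r)
h = v_top²/(2g) + 2r = r/2 + 2r = 5r/2 = 3.700 m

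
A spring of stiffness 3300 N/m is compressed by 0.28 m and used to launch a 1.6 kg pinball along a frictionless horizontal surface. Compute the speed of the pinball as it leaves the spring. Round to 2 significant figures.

Conservation of energy: ½kx² = ½mv²
v = x√(k/m) = 0.28 × √(3300/1.6) = 12.72 m/s

v = 13 m/s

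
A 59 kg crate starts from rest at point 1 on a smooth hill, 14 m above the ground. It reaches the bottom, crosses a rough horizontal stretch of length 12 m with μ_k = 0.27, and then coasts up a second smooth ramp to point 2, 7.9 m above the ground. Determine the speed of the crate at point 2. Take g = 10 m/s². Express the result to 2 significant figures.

v = 7.6 m/s

Energy at 1: mgh₁ = (59)(10)(14) = 8260.0 J
Friction loss: W_f = μ_k mg d = 1912 J
At 2: ½mv² + mgh₂ = mgh₁ − W_f
½mv² = 8260.0 − 1912 − 4661.0 = 1687.4 J
v = √(2 × 1687.4/59) = 7.563 m/s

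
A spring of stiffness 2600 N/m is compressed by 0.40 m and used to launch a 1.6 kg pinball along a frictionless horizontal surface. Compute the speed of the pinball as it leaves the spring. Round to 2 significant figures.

Spring PE converts entirely to kinetic energy: ½kx² = ½mv²
v = x√(k/m) = 0.40 × √(2600/1.6) = 16.12 m/s

v = 16 m/s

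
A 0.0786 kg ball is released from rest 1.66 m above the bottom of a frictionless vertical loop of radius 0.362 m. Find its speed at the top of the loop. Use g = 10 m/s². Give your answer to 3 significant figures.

v = 4.33 m/s

Energy conservation: mgh = ½mv_top² + mg(2r)
v_top² = 2g(h − 2r) = 2(10)(1.66 − 0.7240) = 18.72
v_top = 4.327 m/s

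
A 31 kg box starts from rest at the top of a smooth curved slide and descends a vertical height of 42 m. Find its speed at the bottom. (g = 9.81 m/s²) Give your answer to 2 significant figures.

By conservation of mechanical energy, mgh = ½mv²
The mass cancels from both sides.
v = √(2gh) = √(2 × 9.81 × 42) = √824.04 = 28.71 m/s

v = 29 m/s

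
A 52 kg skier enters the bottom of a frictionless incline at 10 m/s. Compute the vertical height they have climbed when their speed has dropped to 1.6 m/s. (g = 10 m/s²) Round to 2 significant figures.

h = 4.9 m

Conservation of energy: ½mv₁² = ½mv₂² + mgh
h = (v₁² − v₂²)/(2g) = (10² − 1.6²)/(2 × 10) = 4.872 m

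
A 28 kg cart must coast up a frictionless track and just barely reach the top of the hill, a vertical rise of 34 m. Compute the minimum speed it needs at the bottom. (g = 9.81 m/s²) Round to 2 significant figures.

At the top it is momentarily at rest, so all KE converts to PE: ½mv² = mgh
v = √(2gh) = √(2 × 9.81 × 34) = 25.83 m/s

v = 26 m/s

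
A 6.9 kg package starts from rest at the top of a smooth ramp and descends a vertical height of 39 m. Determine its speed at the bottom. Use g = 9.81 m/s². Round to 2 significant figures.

Mechanical energy is conserved (no friction): mgh = ½mv²
v = √(2gh) = √(2 × 9.81 × 39) = √765.18 = 27.66 m/s

v = 28 m/s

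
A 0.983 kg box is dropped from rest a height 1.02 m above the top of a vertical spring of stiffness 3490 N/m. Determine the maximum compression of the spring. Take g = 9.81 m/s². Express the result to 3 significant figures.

x = 0.0779 m

Measuring PE from the top of the relaxed spring, at max compression the box has dropped H + x with zero KE, so:
mg(H + x) = ½kx²
½(3490)x² − (0.983)(9.81)x − (0.983)(9.81)(1.02) = 0
1745x² − 9.643x − 9.836 = 0
x = [9.643 + √(92.99 + 68656)]/(2 × 1745) = 0.07789 m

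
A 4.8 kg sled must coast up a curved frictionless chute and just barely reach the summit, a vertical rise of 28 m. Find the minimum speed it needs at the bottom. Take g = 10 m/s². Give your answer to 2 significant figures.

At the top it is momentarily at rest, so all KE converts to PE: ½mv² = mgh
v = √(2gh) = √(2 × 10 × 28) = 23.66 m/s

v = 24 m/s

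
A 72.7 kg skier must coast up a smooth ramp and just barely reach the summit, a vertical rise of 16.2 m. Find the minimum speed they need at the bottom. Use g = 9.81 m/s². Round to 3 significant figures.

v = 17.8 m/s

At the top they are momentarily at rest, so all KE converts to PE: ½mv² = mgh
v = √(2gh) = √(2 × 9.81 × 16.2) = 17.83 m/s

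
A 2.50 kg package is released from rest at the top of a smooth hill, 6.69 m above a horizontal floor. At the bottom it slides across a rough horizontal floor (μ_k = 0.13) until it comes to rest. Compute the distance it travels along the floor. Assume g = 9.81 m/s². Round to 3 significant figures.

Energy at the top = energy at the end + work done against friction:
At rest all PE has been dissipated by friction: mgh = μ_k m g d
d = h/μ_k = 6.69/0.13 = 51.46 m

d = 51.5 m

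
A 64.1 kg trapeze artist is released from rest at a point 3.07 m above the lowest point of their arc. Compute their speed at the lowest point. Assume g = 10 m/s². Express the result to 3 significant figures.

v = 7.84 m/s

Energy conservation between the two points: mgh = ½mv²
v = √(2gh) = √(2 × 10 × 3.07) = √61.400 = 7.836 m/s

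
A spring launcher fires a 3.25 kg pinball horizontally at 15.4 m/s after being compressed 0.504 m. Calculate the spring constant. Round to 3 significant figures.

k = 3030 N/m

Spring PE at full compression equals KE at release: ½kx² = ½mv²
k = mv²/x² = (3.25)(15.4)²/(0.504)² = 3034 N/m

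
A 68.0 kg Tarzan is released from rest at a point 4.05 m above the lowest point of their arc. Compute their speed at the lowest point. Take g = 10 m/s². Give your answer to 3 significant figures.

Mechanical energy is conserved (no friction): mgh = ½mv²
v = √(2gh) = √(2 × 10 × 4.05) = √81.000 = 9.000 m/s

v = 9.00 m/s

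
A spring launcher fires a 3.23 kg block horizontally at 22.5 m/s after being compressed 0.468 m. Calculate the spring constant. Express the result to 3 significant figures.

k = 7470 N/m

Spring PE at full compression equals KE at release: ½kx² = ½mv²
k = mv²/x² = (3.23)(22.5)²/(0.468)² = 7466 N/m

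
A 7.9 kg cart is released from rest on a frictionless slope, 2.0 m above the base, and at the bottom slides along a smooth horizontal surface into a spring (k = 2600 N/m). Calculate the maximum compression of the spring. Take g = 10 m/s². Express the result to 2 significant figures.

x = 0.35 m

Gravitational PE at the top equals spring PE at max compression: mgh = ½kx²
x = √(2mgh/k) = √(2 × 7.9 × 10 × 2.0 / 2600) = 0.3486 m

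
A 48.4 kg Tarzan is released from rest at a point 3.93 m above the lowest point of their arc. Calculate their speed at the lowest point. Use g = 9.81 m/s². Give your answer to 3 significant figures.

v = 8.78 m/s

Energy conservation between the two points: mgh = ½mv²
v = √(2gh) = √(2 × 9.81 × 3.93) = √77.107 = 8.781 m/s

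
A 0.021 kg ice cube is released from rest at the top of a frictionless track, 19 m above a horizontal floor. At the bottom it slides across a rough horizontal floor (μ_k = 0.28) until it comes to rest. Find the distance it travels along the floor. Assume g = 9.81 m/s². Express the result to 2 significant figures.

d = 68 m

Energy at the top = energy at the end + work done against friction:
At rest all PE has been dissipated by friction: mgh = μ_k m g d
d = h/μ_k = 19/0.28 = 67.86 m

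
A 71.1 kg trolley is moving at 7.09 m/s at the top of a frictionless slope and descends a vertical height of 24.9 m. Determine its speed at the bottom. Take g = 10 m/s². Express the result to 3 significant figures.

v = 23.4 m/s

Equating total energy at the two states: ½mv₀² + mgh = ½mv²
v² = v₀² + 2gh = (7.09)² + 2(10)(24.9) = 548.27
v = √548.27 = 23.42 m/s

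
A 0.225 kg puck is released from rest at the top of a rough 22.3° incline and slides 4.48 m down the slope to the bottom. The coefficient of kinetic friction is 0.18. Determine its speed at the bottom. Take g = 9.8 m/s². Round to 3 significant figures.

Energy: mgh = ½mv² + W_f, with h = L sinθ and W_f = μ_k (mg cosθ) L
mgh = mgL sinθ = (0.225)(9.8)(4.48)sin22.3° = 3.7484 J
W_f = μ_k mg cosθ · L = (0.18)(0.225)(9.8)cos22.3°·4.48 = 1.645 J
½mv² = 3.7484 − 1.645 = 2.1033 J
v = √(2 × 2.1033/0.225) = 4.324 m/s

v = 4.32 m/s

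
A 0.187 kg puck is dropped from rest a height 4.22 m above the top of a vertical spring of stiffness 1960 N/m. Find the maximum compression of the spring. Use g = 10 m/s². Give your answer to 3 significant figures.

x = 0.0907 m

Measuring PE from the top of the relaxed spring, at max compression the puck has dropped H + x with zero KE, so:
mg(H + x) = ½kx²
½(1960)x² − (0.187)(10)x − (0.187)(10)(4.22) = 0
980.0x² − 1.870x − 7.891 = 0
x = [1.870 + √(3.497 + 30934)]/(2 × 980.0) = 0.09069 m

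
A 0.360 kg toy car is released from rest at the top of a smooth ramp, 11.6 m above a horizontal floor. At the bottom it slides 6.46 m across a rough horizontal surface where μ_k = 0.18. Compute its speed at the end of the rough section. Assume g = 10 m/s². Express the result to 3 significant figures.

v = 14.4 m/s

Energy bookkeeping (friction removes W_f = μ_k N d):
mgh = ½mv² + μ_k m g d
W_f = μ_k mg d = (0.18)(0.360)(10)(6.46) = 4.186 J
½mv² = mgh − W_f = 41.760 − 4.186 = 37.574 J
v = √(2 × 37.574/0.360) = 14.45 m/s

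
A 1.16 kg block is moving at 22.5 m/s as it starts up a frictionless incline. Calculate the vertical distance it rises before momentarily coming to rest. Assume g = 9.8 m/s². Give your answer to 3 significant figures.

Setting KE at the bottom equal to PE gained: ½mv² = mgh
h = v²/(2g) = 22.5²/(2 × 9.8) = 25.83 m

h = 25.8 m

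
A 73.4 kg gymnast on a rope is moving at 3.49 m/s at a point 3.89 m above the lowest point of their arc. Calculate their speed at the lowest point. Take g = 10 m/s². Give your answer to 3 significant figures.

v = 9.49 m/s

By conservation of mechanical energy, ½mv₀² + mgh = ½mv²
The mass cancels from both sides.
v² = v₀² + 2gh = (3.49)² + 2(10)(3.89) = 89.980
v = √89.980 = 9.486 m/s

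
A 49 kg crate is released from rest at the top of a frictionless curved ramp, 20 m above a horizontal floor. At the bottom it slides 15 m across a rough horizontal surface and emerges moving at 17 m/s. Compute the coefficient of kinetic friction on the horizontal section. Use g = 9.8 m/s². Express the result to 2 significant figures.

Applying the work–energy principle:
mgh = ½mv² + μ_k m g d
mgh = 9604.0 J; ½mv² = 7080.5 J
W_f = 9604.0 − 7080.5 = 2524 J
μ_k = W_f/(mg·d) = 2524/(480.2 × 15) = 0.3503

μ_k = 0.35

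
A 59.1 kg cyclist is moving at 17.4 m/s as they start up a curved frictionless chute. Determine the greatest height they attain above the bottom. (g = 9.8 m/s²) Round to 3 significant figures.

Setting KE at the bottom equal to PE gained: ½mv² = mgh
h = v²/(2g) = 17.4²/(2 × 9.8) = 15.45 m

h = 15.4 m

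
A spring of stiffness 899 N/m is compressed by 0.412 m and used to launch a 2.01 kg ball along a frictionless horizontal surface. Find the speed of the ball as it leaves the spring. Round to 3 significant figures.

Conservation of energy: ½kx² = ½mv²
v = x√(k/m) = 0.412 × √(899/2.01) = 8.713 m/s

v = 8.71 m/s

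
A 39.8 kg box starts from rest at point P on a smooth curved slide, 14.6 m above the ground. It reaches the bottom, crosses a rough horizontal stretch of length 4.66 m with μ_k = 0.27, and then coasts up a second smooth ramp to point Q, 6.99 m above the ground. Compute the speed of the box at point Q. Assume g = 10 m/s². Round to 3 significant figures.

v = 11.3 m/s

Energy at P: mgh₁ = (39.8)(10)(14.6) = 5810.8 J
Friction loss: W_f = μ_k mg d = 500.8 J
At Q: ½mv² + mgh₂ = mgh₁ − W_f
½mv² = 5810.8 − 500.8 − 2782.0 = 2528.0 J
v = √(2 × 2528.0/39.8) = 11.27 m/s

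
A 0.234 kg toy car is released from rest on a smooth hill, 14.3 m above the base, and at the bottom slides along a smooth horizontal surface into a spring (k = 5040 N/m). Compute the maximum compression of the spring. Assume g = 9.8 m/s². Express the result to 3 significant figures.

Gravitational PE at the top equals spring PE at max compression: mgh = ½kx²
x = √(2mgh/k) = √(2 × 0.234 × 9.8 × 14.3 / 5040) = 0.1141 m

x = 0.114 m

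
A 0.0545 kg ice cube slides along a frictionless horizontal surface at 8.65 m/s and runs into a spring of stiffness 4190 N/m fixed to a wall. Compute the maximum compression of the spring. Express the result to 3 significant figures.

At max compression the cube is momentarily at rest: ½mv² = ½kx²
x = v√(m/k) = 8.65 × √(0.0545/4190) = 0.03120 m

x = 0.0312 m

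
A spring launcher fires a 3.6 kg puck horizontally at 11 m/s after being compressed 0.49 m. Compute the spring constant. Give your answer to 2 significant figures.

k = 1800 N/m

Energy stored in the spring equals the launch KE: ½kx² = ½mv²
k = mv²/x² = (3.6)(11)²/(0.49)² = 1814 N/m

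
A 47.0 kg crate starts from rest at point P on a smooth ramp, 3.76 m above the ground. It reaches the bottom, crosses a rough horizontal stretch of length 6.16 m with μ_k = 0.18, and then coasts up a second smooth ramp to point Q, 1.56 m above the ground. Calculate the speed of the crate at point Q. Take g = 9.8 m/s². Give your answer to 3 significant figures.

Energy at P: mgh₁ = (47.0)(9.8)(3.76) = 1731.9 J
Friction loss: W_f = μ_k mg d = 510.7 J
At Q: ½mv² + mgh₂ = mgh₁ − W_f
½mv² = 1731.9 − 510.7 − 718.54 = 502.61 J
v = √(2 × 502.61/47.0) = 4.625 m/s

v = 4.62 m/s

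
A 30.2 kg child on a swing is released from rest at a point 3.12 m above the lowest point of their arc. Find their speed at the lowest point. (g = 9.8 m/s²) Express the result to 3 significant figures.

v = 7.82 m/s

Energy conservation between the two points: mgh = ½mv²
v = √(2gh) = √(2 × 9.8 × 3.12) = √61.152 = 7.820 m/s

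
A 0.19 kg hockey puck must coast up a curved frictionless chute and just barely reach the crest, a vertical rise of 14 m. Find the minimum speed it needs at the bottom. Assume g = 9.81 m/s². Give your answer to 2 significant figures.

v = 17 m/s

At the top it is momentarily at rest, so all KE converts to PE: ½mv² = mgh
v = √(2gh) = √(2 × 9.81 × 14) = 16.57 m/s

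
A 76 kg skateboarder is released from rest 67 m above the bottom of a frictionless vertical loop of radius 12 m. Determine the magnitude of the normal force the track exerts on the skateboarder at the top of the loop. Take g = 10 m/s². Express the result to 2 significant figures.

Energy from release to top (height 2r): mgh = ½mv_top² + mg(2r)
v_top² = 2g(h − 2r) = 2(10)(67 − 24.00) = 860.00 m²/s²
At the top, both N and weight point toward the centre: N + mg = mv_top²/r
N = m(v_top²/r − g) = 76(860.00/12 − 10) = 4687 N

N = 4700 N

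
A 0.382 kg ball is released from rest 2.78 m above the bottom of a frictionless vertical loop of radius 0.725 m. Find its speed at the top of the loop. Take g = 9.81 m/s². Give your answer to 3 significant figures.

v = 5.11 m/s

Energy conservation: mgh = ½mv_top² + mg(2r)
v_top² = 2g(h − 2r) = 2(9.81)(2.78 − 1.450) = 26.09
v_top = 5.108 m/s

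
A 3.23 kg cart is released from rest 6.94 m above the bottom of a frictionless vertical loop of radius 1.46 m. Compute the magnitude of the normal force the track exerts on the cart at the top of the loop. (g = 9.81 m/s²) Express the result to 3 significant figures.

N = 143 N

Energy from release to top (height 2r): mgh = ½mv_top² + mg(2r)
v_top² = 2g(h − 2r) = 2(9.81)(6.94 − 2.920) = 78.872 m²/s²
At the top, both N and weight point toward the centre: N + mg = mv_top²/r
N = m(v_top²/r − g) = 3.23(78.872/1.46 − 9.81) = 142.8 N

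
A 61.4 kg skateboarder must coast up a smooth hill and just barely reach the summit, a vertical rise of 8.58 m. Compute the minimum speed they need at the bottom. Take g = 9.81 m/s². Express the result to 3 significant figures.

At the top they are momentarily at rest, so all KE converts to PE: ½mv² = mgh
v = √(2gh) = √(2 × 9.81 × 8.58) = 12.97 m/s

v = 13.0 m/s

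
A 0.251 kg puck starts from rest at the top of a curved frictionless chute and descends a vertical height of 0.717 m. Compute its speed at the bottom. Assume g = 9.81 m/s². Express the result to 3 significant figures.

v = 3.75 m/s

Mechanical energy is conserved (no friction): mgh = ½mv²
v = √(2gh) = √(2 × 9.81 × 0.717) = √14.068 = 3.751 m/s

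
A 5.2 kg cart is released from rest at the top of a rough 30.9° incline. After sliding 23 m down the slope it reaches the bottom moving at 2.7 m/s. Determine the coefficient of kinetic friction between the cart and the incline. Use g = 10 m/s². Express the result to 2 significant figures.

Energy balance down the incline: mg L sinθ − ½mv² = μ_k (mg cosθ) L
mgL sinθ = 614.20 J; ½mv² = 18.954 J
W_f = 614.20 − 18.954 = 595.2 J
μ_k = W_f/(mg cosθ · L) = 595.2/(44.62 × 23) = 0.5800

μ_k = 0.58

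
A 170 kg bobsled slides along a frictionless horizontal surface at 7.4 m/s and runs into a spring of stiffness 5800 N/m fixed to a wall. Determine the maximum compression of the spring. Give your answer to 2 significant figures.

Conservation of energy between contact and max compression: ½mv² = ½kx²
x = v√(m/k) = 7.4 × √(170/5800) = 1.267 m

x = 1.3 m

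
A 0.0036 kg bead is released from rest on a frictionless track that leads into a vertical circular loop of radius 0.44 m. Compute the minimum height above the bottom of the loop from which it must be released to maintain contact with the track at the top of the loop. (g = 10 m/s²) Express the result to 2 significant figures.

h = 1.1 m

At the top, for minimum speed gravity alone supplies the centripetal force: mg = mv_top²/r ⇒ v_top² = gr = 4.400 m²/s²
Energy conservation from release height h to the top (height 2r): mgh = ½mv_top² + mg(2r)
h = v_top²/(2g) + 2r = r/2 + 2r = 5r/2 = 1.100 m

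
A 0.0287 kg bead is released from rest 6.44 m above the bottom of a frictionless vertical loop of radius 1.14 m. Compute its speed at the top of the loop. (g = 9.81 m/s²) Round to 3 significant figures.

v = 9.03 m/s

Energy conservation: mgh = ½mv_top² + mg(2r)
v_top² = 2g(h − 2r) = 2(9.81)(6.44 − 2.280) = 81.62
v_top = 9.034 m/s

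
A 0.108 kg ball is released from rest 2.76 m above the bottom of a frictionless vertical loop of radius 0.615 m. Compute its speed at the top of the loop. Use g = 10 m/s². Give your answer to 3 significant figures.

Energy conservation: mgh = ½mv_top² + mg(2r)
v_top² = 2g(h − 2r) = 2(10)(2.76 − 1.230) = 30.60
v_top = 5.532 m/s

v = 5.53 m/s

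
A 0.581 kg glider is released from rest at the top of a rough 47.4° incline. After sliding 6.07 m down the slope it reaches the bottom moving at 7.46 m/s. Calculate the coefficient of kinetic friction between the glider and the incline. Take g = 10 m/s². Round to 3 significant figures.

mgh = ½mv² + μ_k (mg cosθ) L, with h = L sinθ
mgL sinθ = 25.960 J; ½mv² = 16.167 J
W_f = 25.960 − 16.167 = 9.793 J
μ_k = W_f/(mg cosθ · L) = 9.793/(3.933 × 6.07) = 0.4102

μ_k = 0.410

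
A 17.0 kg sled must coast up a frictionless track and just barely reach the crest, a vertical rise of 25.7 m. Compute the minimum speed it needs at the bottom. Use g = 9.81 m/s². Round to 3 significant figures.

v = 22.5 m/s

At the top it is momentarily at rest, so all KE converts to PE: ½mv² = mgh
v = √(2gh) = √(2 × 9.81 × 25.7) = 22.46 m/s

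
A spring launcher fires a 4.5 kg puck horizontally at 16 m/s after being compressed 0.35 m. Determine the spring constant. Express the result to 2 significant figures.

Energy stored in the spring equals the launch KE: ½kx² = ½mv²
k = mv²/x² = (4.5)(16)²/(0.35)² = 9404 N/m

k = 9400 N/m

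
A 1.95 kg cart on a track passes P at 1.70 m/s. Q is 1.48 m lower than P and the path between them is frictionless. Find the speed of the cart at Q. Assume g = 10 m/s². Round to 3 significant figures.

Mechanical energy is conserved (no friction): ½mv₀² + mgh = ½mv²
v² = v₀² + 2gh = (1.70)² + 2(10)(1.48) = 32.490
v = √32.490 = 5.700 m/s

v = 5.70 m/s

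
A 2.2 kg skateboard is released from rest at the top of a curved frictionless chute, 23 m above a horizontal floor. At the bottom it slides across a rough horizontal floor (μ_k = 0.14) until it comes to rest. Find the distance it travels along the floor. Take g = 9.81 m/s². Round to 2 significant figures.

d = 160 m

Energy bookkeeping (friction removes W_f = μ_k N d):
At rest all PE has been dissipated by friction: mgh = μ_k m g d
d = h/μ_k = 23/0.14 = 164.3 m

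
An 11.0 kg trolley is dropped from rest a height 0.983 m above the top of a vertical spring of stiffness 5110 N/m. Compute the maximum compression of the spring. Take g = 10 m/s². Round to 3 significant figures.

Take the reference level at the top of the uncompressed spring. At max compression the trolley has fallen H + x and is momentarily at rest:
mg(H + x) = ½kx²
½(5110)x² − (11.0)(10)x − (11.0)(10)(0.983) = 0
2555x² − 110.0x − 108.1 = 0
x = [110.0 + √(12100 + 1.1051e+06)]/(2 × 2555) = 0.2284 m

x = 0.228 m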